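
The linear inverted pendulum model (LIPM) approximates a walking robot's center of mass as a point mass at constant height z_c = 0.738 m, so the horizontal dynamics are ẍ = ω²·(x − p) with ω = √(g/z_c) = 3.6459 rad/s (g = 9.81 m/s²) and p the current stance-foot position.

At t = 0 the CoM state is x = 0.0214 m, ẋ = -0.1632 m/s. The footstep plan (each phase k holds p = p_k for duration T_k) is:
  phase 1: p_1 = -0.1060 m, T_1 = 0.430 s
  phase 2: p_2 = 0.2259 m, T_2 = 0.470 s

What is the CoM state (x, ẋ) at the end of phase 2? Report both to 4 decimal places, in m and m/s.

phase 1: p=-0.1060, T=0.430, ωT=1.567737, cosh=2.502150, sinh=2.293633; start (x,ẋ)=(0.021400, -0.163200) → end (x,ẋ)=(0.110105, 0.657014)
phase 2: p=0.2259, T=0.470, ωT=1.713573, cosh=2.864486, sinh=2.684266; start (x,ẋ)=(0.110105, 0.657014) → end (x,ẋ)=(0.377928, 0.748770)

x = 0.3779, ẋ = 0.7488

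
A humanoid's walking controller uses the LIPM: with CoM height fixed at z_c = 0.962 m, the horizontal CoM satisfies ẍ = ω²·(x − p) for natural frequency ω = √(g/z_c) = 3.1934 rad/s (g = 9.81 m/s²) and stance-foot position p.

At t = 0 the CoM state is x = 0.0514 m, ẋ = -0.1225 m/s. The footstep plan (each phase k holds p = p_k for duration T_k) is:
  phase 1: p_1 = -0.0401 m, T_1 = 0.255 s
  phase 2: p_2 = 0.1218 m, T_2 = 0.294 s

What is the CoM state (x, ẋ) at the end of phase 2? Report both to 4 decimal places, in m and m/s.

phase 1: p=-0.0401, T=0.255, ωT=0.814317, cosh=1.350287, sinh=0.907346; start (x,ẋ)=(0.051400, -0.122500) → end (x,ẋ)=(0.048645, 0.099713)
phase 2: p=0.1218, T=0.294, ωT=0.938860, cosh=1.474069, sinh=1.082995; start (x,ẋ)=(0.048645, 0.099713) → end (x,ẋ)=(0.047781, -0.106018)

x = 0.0478, ẋ = -0.1060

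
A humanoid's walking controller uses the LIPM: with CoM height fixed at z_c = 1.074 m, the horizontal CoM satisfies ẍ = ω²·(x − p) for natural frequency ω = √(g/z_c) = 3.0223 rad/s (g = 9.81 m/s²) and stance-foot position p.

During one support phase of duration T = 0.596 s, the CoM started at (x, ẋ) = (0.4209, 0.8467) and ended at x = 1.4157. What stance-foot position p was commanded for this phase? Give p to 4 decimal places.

p = 0.3407

ωT = 3.0223·0.596 = 1.801291; cosh(ωT) = 3.111274, sinh(ωT) = 2.946188
x(T) = p + (x₀−p)·cosh(ωT) + (ẋ₀/ω)·sinh(ωT) ⇒ p·(1 − cosh) = x(T) − x₀·cosh − (ẋ₀/ω)·sinh
numerator   = 1.4157 − (0.4209)·3.111274 − (0.8467/3.0223)·2.946188 = -0.719212
denominator = 1 − 3.111274 = -2.111274
p = -0.719212 / -2.111274 = 0.3407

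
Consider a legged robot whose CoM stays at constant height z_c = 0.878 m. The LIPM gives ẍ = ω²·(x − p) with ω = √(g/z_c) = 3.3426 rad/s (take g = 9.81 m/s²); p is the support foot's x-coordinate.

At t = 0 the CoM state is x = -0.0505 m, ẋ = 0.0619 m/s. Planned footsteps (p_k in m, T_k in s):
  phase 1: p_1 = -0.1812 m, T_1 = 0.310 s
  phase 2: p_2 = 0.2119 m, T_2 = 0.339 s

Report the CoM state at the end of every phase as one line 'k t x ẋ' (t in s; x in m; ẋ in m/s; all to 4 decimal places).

phase 1: p=-0.1812, T=0.310, ωT=1.036206, cosh=1.586651, sinh=1.231853; start (x,ẋ)=(-0.050500, 0.061900) → end (x,ẋ)=(0.048987, 0.636383)
phase 2: p=0.2119, T=0.339, ωT=1.133141, cosh=1.713708, sinh=1.391688; start (x,ẋ)=(0.048987, 0.636383) → end (x,ẋ)=(0.197673, 0.332728)

1 0.3100 0.0490 0.6364
2 0.6490 0.1977 0.3327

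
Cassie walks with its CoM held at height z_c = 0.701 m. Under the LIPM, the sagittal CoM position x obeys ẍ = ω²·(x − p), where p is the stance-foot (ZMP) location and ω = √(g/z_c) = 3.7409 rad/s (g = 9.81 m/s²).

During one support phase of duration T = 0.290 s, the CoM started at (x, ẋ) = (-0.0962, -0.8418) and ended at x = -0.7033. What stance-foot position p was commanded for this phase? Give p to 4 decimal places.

p = 0.3852

ωT = 3.7409·0.290 = 1.084861; cosh(ωT) = 1.648489, sinh(ωT) = 1.310540
x(T) = p + (x₀−p)·cosh(ωT) + (ẋ₀/ω)·sinh(ωT) ⇒ p·(1 − cosh) = x(T) − x₀·cosh − (ẋ₀/ω)·sinh
numerator   = -0.7033 − (-0.0962)·1.648489 − (-0.8418/3.7409)·1.310540 = -0.249810
denominator = 1 − 1.648489 = -0.648489
p = -0.249810 / -0.648489 = 0.3852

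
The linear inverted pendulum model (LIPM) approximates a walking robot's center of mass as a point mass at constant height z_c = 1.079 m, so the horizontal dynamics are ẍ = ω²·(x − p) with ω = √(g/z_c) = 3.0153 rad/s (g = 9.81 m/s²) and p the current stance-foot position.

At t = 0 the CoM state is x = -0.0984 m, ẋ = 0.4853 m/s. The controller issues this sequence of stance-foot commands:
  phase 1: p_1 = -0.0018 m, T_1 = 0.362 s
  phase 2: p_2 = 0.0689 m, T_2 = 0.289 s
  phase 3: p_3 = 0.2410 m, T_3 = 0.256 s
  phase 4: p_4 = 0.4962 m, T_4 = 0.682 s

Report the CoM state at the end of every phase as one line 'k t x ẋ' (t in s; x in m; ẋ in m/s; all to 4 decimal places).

1 0.3620 0.0508 0.4193
2 0.6510 0.1806 0.5351
3 0.9070 0.3127 0.5477
4 1.5890 0.4656 0.0484

phase 1: p=-0.0018, T=0.362, ωT=1.091539, cosh=1.657277, sinh=1.321577; start (x,ẋ)=(-0.098400, 0.485300) → end (x,ẋ)=(0.050809, 0.419330)
phase 2: p=0.0689, T=0.289, ωT=0.871422, cosh=1.404332, sinh=0.985975; start (x,ẋ)=(0.050809, 0.419330) → end (x,ẋ)=(0.180612, 0.535095)
phase 3: p=0.2410, T=0.256, ωT=0.771917, cosh=1.313018, sinh=0.850892; start (x,ẋ)=(0.180612, 0.535095) → end (x,ẋ)=(0.312708, 0.547652)
phase 4: p=0.4962, T=0.682, ωT=2.056435, cosh=3.972977, sinh=3.845068; start (x,ẋ)=(0.312708, 0.547652) → end (x,ẋ)=(0.465550, 0.048402)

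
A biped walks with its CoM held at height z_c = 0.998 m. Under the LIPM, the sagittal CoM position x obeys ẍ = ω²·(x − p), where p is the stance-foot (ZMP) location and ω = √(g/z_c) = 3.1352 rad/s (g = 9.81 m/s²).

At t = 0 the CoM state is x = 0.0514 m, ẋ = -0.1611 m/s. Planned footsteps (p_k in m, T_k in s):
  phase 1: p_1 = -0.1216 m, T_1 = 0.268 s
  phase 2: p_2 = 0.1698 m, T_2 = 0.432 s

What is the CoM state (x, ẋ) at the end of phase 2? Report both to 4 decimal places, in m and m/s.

x = 0.1260, ẋ = 0.0202

phase 1: p=-0.1216, T=0.268, ωT=0.840234, cosh=1.374259, sinh=0.942649; start (x,ẋ)=(0.051400, -0.161100) → end (x,ẋ)=(0.067709, 0.289890)
phase 2: p=0.1698, T=0.432, ωT=1.354406, cosh=2.066280, sinh=1.808180; start (x,ẋ)=(0.067709, 0.289890) → end (x,ẋ)=(0.126042, 0.020242)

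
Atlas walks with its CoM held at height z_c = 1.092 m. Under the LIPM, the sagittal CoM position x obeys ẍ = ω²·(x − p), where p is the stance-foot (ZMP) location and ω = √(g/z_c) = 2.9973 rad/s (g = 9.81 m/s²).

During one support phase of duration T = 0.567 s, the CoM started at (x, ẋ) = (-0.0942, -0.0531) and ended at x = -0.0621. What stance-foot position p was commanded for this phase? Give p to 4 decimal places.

p = -0.1374

ωT = 2.9973·0.567 = 1.699469; cosh(ωT) = 2.826911, sinh(ωT) = 2.644131
x(T) = p + (x₀−p)·cosh(ωT) + (ẋ₀/ω)·sinh(ωT) ⇒ p·(1 − cosh) = x(T) − x₀·cosh − (ẋ₀/ω)·sinh
numerator   = -0.0621 − (-0.0942)·2.826911 − (-0.0531/2.9973)·2.644131 = 0.251038
denominator = 1 − 2.826911 = -1.826911
p = 0.251038 / -1.826911 = -0.1374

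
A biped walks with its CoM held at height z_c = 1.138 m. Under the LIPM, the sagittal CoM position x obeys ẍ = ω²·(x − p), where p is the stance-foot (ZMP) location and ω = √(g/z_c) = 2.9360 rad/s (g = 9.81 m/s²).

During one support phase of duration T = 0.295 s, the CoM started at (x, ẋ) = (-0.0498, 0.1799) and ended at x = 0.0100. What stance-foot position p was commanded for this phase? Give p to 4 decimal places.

p = -0.0494

ωT = 2.9360·0.295 = 0.866120; cosh(ωT) = 1.399124, sinh(ωT) = 0.978544
x(T) = p + (x₀−p)·cosh(ωT) + (ẋ₀/ω)·sinh(ωT) ⇒ p·(1 − cosh) = x(T) − x₀·cosh − (ẋ₀/ω)·sinh
numerator   = 0.0100 − (-0.0498)·1.399124 − (0.1799/2.9360)·0.978544 = 0.019717
denominator = 1 − 1.399124 = -0.399124
p = 0.019717 / -0.399124 = -0.0494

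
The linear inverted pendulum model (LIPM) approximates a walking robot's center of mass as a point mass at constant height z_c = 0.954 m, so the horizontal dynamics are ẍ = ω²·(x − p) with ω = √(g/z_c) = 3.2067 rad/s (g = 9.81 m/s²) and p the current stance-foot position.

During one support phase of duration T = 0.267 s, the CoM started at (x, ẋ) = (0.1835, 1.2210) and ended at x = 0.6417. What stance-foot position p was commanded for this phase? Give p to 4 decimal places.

p = -0.0498

ωT = 3.2067·0.267 = 0.856189; cosh(ωT) = 1.389475, sinh(ωT) = 0.964697
x(T) = p + (x₀−p)·cosh(ωT) + (ẋ₀/ω)·sinh(ωT) ⇒ p·(1 − cosh) = x(T) − x₀·cosh − (ẋ₀/ω)·sinh
numerator   = 0.6417 − (0.1835)·1.389475 − (1.2210/3.2067)·0.964697 = 0.019408
denominator = 1 − 1.389475 = -0.389475
p = 0.019408 / -0.389475 = -0.0498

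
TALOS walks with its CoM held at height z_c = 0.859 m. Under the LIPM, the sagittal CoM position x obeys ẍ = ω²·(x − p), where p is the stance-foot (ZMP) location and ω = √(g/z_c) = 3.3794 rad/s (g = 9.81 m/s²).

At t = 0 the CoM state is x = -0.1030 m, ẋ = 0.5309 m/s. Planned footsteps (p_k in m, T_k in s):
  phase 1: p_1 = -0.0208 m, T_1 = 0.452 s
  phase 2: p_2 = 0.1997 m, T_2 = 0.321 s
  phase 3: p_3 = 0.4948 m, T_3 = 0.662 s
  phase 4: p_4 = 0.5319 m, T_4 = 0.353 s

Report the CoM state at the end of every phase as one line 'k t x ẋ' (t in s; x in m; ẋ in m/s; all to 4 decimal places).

1 0.4520 0.1257 0.6708
2 0.7730 0.3379 0.7782
3 1.4350 0.8177 1.2309
4 1.7880 1.5915 3.6611

phase 1: p=-0.0208, T=0.452, ωT=1.527489, cosh=2.411837, sinh=2.194757; start (x,ẋ)=(-0.103000, 0.530900) → end (x,ẋ)=(0.125741, 0.670770)
phase 2: p=0.1997, T=0.321, ωT=1.084787, cosh=1.648392, sinh=1.310419; start (x,ẋ)=(0.125741, 0.670770) → end (x,ẋ)=(0.337889, 0.778170)
phase 3: p=0.4948, T=0.662, ωT=2.237163, cosh=4.736740, sinh=4.629979; start (x,ẋ)=(0.337889, 0.778170) → end (x,ẋ)=(0.817690, 1.230865)
phase 4: p=0.5319, T=0.353, ωT=1.192928, cosh=1.800026, sinh=1.496694; start (x,ẋ)=(0.817690, 1.230865) → end (x,ẋ)=(1.591464, 3.661095)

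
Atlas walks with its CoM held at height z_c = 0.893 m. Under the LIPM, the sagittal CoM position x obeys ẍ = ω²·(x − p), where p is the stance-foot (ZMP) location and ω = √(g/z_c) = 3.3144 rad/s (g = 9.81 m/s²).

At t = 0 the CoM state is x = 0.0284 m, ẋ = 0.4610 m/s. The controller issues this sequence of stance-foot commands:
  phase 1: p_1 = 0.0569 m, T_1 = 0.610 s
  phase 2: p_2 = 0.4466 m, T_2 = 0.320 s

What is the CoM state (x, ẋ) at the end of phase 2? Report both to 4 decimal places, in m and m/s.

x = 1.0186, ẋ = 2.3684

phase 1: p=0.0569, T=0.610, ωT=2.021784, cosh=3.842102, sinh=3.709683; start (x,ẋ)=(0.028400, 0.461000) → end (x,ẋ)=(0.463380, 1.420791)
phase 2: p=0.4466, T=0.320, ωT=1.060608, cosh=1.617186, sinh=1.270941; start (x,ẋ)=(0.463380, 1.420791) → end (x,ẋ)=(1.018553, 2.368367)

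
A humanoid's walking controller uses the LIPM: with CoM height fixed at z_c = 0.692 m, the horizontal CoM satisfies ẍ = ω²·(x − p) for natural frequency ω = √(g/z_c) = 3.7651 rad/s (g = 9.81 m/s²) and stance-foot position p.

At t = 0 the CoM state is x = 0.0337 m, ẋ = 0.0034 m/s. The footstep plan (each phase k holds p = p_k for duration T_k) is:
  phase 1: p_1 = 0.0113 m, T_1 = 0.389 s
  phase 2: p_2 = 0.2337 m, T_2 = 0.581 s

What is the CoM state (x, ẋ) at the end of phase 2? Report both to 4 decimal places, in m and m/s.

phase 1: p=0.0113, T=0.389, ωT=1.464624, cosh=2.278540, sinh=2.047376; start (x,ẋ)=(0.033700, 0.003400) → end (x,ẋ)=(0.064188, 0.180419)
phase 2: p=0.2337, T=0.581, ωT=2.187523, cosh=4.512652, sinh=4.400457; start (x,ẋ)=(0.064188, 0.180419) → end (x,ẋ)=(-0.320383, -1.994331)

x = -0.3204, ẋ = -1.9943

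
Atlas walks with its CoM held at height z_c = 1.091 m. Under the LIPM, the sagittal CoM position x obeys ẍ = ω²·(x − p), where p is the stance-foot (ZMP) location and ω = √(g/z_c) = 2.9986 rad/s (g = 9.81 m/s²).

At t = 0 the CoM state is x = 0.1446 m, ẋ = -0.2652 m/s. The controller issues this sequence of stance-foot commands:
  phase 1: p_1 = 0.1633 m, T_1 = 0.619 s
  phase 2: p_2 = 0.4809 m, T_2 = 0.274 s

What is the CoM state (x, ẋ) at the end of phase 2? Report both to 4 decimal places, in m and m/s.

phase 1: p=0.1633, T=0.619, ωT=1.856133, cosh=3.277611, sinh=3.121335; start (x,ẋ)=(0.144600, -0.265200) → end (x,ẋ)=(-0.174046, -1.044248)
phase 2: p=0.4809, T=0.274, ωT=0.821616, cosh=1.356947, sinh=0.917226; start (x,ẋ)=(-0.174046, -1.044248) → end (x,ẋ)=(-0.727247, -3.218349)

x = -0.7272, ẋ = -3.2183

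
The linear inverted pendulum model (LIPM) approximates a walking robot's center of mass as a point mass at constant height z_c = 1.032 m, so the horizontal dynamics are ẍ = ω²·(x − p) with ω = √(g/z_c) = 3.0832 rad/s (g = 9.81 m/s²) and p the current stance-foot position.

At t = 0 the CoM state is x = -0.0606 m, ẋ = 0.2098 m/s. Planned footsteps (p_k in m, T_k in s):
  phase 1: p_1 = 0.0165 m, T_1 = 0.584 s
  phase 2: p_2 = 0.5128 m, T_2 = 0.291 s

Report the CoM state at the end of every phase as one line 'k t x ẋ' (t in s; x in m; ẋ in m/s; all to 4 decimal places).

phase 1: p=0.0165, T=0.584, ωT=1.800589, cosh=3.109206, sinh=2.944004; start (x,ẋ)=(-0.060600, 0.209800) → end (x,ẋ)=(-0.022892, -0.047522)
phase 2: p=0.5128, T=0.291, ωT=0.897211, cosh=1.430229, sinh=1.022524; start (x,ẋ)=(-0.022892, -0.047522) → end (x,ẋ)=(-0.269122, -1.756813)

1 0.5840 -0.0229 -0.0475
2 0.8750 -0.2691 -1.7568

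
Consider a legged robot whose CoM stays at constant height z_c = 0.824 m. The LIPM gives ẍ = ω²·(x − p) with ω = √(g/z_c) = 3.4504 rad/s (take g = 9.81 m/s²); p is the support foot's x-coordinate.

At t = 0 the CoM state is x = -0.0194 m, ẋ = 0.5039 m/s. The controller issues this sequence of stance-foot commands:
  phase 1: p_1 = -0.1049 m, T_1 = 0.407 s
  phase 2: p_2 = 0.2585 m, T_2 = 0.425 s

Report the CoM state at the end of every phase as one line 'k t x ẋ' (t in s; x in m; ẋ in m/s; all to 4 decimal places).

1 0.4070 0.3592 1.6525
2 0.8320 1.4708 4.4840

phase 1: p=-0.1049, T=0.407, ωT=1.404313, cosh=2.159131, sinh=1.913596; start (x,ẋ)=(-0.019400, 0.503900) → end (x,ẋ)=(0.359169, 1.652515)
phase 2: p=0.2585, T=0.425, ωT=1.466420, cosh=2.282221, sinh=2.051471; start (x,ẋ)=(0.359169, 1.652515) → end (x,ẋ)=(1.470769, 4.483981)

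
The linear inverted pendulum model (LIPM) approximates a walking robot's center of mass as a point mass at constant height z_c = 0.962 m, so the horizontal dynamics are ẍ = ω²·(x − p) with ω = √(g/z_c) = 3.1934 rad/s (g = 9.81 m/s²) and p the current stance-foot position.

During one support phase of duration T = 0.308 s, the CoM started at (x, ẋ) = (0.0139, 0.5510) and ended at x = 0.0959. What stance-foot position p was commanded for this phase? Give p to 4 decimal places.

ωT = 3.1934·0.308 = 0.983567; cosh(ωT) = 1.523976, sinh(ωT) = 1.150002
x(T) = p + (x₀−p)·cosh(ωT) + (ẋ₀/ω)·sinh(ωT) ⇒ p·(1 − cosh) = x(T) − x₀·cosh − (ẋ₀/ω)·sinh
numerator   = 0.0959 − (0.0139)·1.523976 − (0.5510/3.1934)·1.150002 = -0.123708
denominator = 1 − 1.523976 = -0.523976
p = -0.123708 / -0.523976 = 0.2361

p = 0.2361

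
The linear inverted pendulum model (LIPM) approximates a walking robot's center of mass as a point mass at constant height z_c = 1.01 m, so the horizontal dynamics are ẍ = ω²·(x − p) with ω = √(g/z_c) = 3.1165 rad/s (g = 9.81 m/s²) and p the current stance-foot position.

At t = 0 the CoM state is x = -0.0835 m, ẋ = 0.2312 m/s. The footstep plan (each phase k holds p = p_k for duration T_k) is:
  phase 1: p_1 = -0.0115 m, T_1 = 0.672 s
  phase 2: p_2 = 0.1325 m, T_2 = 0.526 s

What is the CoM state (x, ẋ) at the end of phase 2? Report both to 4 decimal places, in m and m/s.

x = -0.2084, ẋ = -0.9645

phase 1: p=-0.0115, T=0.672, ωT=2.094288, cosh=4.121408, sinh=3.998250; start (x,ẋ)=(-0.083500, 0.231200) → end (x,ẋ)=(-0.011628, 0.055710)
phase 2: p=0.1325, T=0.526, ωT=1.639279, cosh=2.672787, sinh=2.478667; start (x,ẋ)=(-0.011628, 0.055710) → end (x,ẋ)=(-0.208415, -0.964454)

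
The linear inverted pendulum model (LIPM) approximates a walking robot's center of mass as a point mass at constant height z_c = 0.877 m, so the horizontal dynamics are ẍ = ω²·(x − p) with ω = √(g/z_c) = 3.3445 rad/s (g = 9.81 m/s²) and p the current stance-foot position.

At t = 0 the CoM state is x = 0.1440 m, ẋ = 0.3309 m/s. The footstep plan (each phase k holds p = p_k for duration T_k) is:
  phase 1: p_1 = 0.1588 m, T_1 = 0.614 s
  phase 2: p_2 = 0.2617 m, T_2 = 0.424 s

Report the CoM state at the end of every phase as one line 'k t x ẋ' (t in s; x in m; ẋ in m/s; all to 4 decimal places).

phase 1: p=0.1588, T=0.614, ωT=2.053523, cosh=3.961799, sinh=3.833517; start (x,ẋ)=(0.144000, 0.330900) → end (x,ẋ)=(0.479448, 1.121206)
phase 2: p=0.2617, T=0.424, ωT=1.418068, cosh=2.185658, sinh=1.943477; start (x,ẋ)=(0.479448, 1.121206) → end (x,ẋ)=(1.389151, 3.865925)

1 0.6140 0.4794 1.1212
2 1.0380 1.3892 3.8659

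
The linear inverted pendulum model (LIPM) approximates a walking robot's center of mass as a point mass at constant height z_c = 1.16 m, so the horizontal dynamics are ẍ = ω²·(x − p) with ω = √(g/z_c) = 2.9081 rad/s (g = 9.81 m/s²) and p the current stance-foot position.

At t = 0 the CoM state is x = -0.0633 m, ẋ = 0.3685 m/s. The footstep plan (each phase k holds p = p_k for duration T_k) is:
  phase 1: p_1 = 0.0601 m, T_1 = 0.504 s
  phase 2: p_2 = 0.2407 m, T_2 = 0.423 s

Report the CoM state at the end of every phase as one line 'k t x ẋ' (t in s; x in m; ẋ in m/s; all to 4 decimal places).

1 0.5040 0.0384 0.1049
2 0.9270 -0.0785 -0.7258

phase 1: p=0.0601, T=0.504, ωT=1.465682, cosh=2.280709, sinh=2.049789; start (x,ẋ)=(-0.063300, 0.368500) → end (x,ẋ)=(0.038400, 0.104855)
phase 2: p=0.2407, T=0.423, ωT=1.230126, cosh=1.856959, sinh=1.564703; start (x,ẋ)=(0.038400, 0.104855) → end (x,ẋ)=(-0.078546, -0.725819)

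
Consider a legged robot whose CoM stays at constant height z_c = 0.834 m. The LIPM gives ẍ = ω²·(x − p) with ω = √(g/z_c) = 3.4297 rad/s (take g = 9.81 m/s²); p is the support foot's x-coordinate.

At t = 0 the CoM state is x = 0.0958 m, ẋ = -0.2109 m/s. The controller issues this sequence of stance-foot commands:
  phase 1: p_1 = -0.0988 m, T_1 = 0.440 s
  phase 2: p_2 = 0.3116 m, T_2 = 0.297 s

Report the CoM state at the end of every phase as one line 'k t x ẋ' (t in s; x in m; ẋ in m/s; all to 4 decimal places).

1 0.4400 0.2305 0.9352
2 0.7370 0.5130 1.1289

phase 1: p=-0.0988, T=0.440, ωT=1.509068, cosh=2.371815, sinh=2.150699; start (x,ẋ)=(0.095800, -0.210900) → end (x,ẋ)=(0.230504, 0.935203)
phase 2: p=0.3116, T=0.297, ωT=1.018621, cosh=1.565233, sinh=1.204140; start (x,ẋ)=(0.230504, 0.935203) → end (x,ẋ)=(0.513008, 1.128896)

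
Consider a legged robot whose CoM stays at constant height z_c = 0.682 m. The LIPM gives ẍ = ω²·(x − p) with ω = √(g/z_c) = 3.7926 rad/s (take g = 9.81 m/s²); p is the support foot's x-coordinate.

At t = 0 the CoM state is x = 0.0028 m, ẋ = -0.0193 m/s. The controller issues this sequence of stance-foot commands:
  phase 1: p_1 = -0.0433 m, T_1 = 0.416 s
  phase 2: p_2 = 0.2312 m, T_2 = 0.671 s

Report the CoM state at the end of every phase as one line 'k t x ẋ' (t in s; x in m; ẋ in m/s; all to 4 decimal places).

phase 1: p=-0.0433, T=0.416, ωT=1.577722, cosh=2.525176, sinh=2.318731; start (x,ẋ)=(0.002800, -0.019300) → end (x,ẋ)=(0.061311, 0.356668)
phase 2: p=0.2312, T=0.671, ωT=2.544835, cosh=6.409803, sinh=6.331317; start (x,ẋ)=(0.061311, 0.356668) → end (x,ẋ)=(-0.262338, -1.793229)

1 0.4160 0.0613 0.3567
2 1.0870 -0.2623 -1.7932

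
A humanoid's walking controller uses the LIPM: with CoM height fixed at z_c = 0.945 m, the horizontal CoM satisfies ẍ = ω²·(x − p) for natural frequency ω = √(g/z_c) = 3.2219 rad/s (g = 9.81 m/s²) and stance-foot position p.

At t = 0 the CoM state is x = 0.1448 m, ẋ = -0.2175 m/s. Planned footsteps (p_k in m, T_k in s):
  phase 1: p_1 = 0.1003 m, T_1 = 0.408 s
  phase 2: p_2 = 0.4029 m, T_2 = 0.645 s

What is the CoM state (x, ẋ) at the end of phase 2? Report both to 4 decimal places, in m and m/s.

x = -1.1651, ẋ = -4.9421

phase 1: p=0.1003, T=0.408, ωT=1.314535, cosh=1.995810, sinh=1.727210; start (x,ẋ)=(0.144800, -0.217500) → end (x,ẋ)=(0.072515, -0.186451)
phase 2: p=0.4029, T=0.645, ωT=2.078126, cosh=4.057322, sinh=3.932157; start (x,ẋ)=(0.072515, -0.186451) → end (x,ẋ)=(-1.165131, -4.942141)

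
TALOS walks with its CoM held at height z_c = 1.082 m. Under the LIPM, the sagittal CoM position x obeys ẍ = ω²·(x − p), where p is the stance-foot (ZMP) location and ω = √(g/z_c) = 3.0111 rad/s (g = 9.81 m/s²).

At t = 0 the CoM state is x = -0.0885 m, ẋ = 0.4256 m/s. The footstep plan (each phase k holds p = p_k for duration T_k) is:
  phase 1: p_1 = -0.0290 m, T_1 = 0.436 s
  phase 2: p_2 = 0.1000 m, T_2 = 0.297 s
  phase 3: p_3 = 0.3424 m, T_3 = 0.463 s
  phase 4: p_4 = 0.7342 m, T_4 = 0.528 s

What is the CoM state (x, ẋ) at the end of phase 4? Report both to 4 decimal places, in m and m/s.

x = 1.5645, ẋ = 2.7890

phase 1: p=-0.0290, T=0.436, ωT=1.312840, cosh=1.992884, sinh=1.723829; start (x,ẋ)=(-0.088500, 0.425600) → end (x,ẋ)=(0.096076, 0.539329)
phase 2: p=0.1000, T=0.297, ωT=0.894297, cosh=1.427255, sinh=1.018360; start (x,ẋ)=(0.096076, 0.539329) → end (x,ẋ)=(0.276801, 0.757727)
phase 3: p=0.3424, T=0.463, ωT=1.394139, cosh=2.139775, sinh=1.891728; start (x,ẋ)=(0.276801, 0.757727) → end (x,ẋ)=(0.678077, 1.247704)
phase 4: p=0.7342, T=0.528, ωT=1.589861, cosh=2.553510, sinh=2.349556; start (x,ẋ)=(0.678077, 1.247704) → end (x,ẋ)=(1.564471, 2.788971)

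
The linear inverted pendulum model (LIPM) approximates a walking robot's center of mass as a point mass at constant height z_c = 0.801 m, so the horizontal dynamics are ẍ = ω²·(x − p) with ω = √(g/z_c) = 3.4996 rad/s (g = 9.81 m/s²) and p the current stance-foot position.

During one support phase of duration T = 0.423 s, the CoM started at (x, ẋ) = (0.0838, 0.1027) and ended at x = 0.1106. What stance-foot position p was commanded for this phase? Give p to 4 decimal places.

p = 0.1100

ωT = 3.4996·0.423 = 1.480331; cosh(ωT) = 2.310981, sinh(ωT) = 2.083418
x(T) = p + (x₀−p)·cosh(ωT) + (ẋ₀/ω)·sinh(ωT) ⇒ p·(1 − cosh) = x(T) − x₀·cosh − (ẋ₀/ω)·sinh
numerator   = 0.1106 − (0.0838)·2.310981 − (0.1027/3.4996)·2.083418 = -0.144201
denominator = 1 − 2.310981 = -1.310981
p = -0.144201 / -1.310981 = 0.1100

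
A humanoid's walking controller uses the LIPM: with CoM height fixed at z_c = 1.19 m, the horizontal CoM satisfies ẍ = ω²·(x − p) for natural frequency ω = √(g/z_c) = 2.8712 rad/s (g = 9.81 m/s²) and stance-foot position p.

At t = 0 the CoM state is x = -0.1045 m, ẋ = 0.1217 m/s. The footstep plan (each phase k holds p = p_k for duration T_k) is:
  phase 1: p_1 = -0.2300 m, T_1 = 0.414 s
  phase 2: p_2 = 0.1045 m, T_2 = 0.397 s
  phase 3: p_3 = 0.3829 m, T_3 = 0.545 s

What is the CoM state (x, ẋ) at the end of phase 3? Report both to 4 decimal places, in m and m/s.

x = 1.2970, ẋ = 2.8513

phase 1: p=-0.2300, T=0.414, ωT=1.188677, cosh=1.793679, sinh=1.489055; start (x,ẋ)=(-0.104500, 0.121700) → end (x,ẋ)=(0.058223, 0.754850)
phase 2: p=0.1045, T=0.397, ωT=1.139866, cosh=1.723106, sinh=1.403244; start (x,ẋ)=(0.058223, 0.754850) → end (x,ẋ)=(0.393678, 1.114236)
phase 3: p=0.3829, T=0.545, ωT=1.564804, cosh=2.495433, sinh=2.286304; start (x,ẋ)=(0.393678, 1.114236) → end (x,ẋ)=(1.297049, 2.851251)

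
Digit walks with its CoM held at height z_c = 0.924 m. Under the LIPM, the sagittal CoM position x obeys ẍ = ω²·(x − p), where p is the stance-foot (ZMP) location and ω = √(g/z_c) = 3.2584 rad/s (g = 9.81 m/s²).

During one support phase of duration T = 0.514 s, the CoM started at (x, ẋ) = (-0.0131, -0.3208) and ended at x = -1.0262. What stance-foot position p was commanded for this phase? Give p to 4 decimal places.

p = 0.4178

ωT = 3.2584·0.514 = 1.674818; cosh(ωT) = 2.762582, sinh(ωT) = 2.575240
x(T) = p + (x₀−p)·cosh(ωT) + (ẋ₀/ω)·sinh(ωT) ⇒ p·(1 − cosh) = x(T) − x₀·cosh − (ẋ₀/ω)·sinh
numerator   = -1.0262 − (-0.0131)·2.762582 − (-0.3208/3.2584)·2.575240 = -0.736470
denominator = 1 − 2.762582 = -1.762582
p = -0.736470 / -1.762582 = 0.4178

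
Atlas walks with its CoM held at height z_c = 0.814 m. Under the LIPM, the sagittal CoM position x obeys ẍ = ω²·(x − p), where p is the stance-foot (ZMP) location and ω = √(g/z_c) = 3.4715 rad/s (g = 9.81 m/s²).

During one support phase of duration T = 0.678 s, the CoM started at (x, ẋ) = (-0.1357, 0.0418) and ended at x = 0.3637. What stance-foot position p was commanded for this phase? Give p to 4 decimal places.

p = -0.2370

ωT = 3.4715·0.678 = 2.353677; cosh(ωT) = 5.309608, sinh(ωT) = 5.214589
x(T) = p + (x₀−p)·cosh(ωT) + (ẋ₀/ω)·sinh(ωT) ⇒ p·(1 − cosh) = x(T) − x₀·cosh − (ẋ₀/ω)·sinh
numerator   = 0.3637 − (-0.1357)·5.309608 − (0.0418/3.4715)·5.214589 = 1.021425
denominator = 1 − 5.309608 = -4.309608
p = 1.021425 / -4.309608 = -0.2370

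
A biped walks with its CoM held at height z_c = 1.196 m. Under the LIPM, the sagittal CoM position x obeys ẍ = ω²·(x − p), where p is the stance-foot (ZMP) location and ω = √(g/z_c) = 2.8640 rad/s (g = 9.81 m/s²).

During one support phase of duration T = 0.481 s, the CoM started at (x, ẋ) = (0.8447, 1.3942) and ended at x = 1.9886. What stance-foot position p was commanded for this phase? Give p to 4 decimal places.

p = 0.6281

ωT = 2.8640·0.481 = 1.377584; cosh(ωT) = 2.108748, sinh(ωT) = 1.856561
x(T) = p + (x₀−p)·cosh(ωT) + (ẋ₀/ω)·sinh(ωT) ⇒ p·(1 − cosh) = x(T) − x₀·cosh − (ẋ₀/ω)·sinh
numerator   = 1.9886 − (0.8447)·2.108748 − (1.3942/2.8640)·1.856561 = -0.696437
denominator = 1 − 2.108748 = -1.108748
p = -0.696437 / -1.108748 = 0.6281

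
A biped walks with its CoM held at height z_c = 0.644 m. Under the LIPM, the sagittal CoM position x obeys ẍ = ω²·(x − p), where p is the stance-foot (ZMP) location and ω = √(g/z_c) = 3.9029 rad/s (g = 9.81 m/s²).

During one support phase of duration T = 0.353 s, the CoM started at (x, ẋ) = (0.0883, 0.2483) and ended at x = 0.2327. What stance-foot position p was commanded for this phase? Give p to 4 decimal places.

p = 0.0646

ωT = 3.9029·0.353 = 1.377724; cosh(ωT) = 2.109008, sinh(ωT) = 1.856856
x(T) = p + (x₀−p)·cosh(ωT) + (ẋ₀/ω)·sinh(ωT) ⇒ p·(1 − cosh) = x(T) − x₀·cosh − (ẋ₀/ω)·sinh
numerator   = 0.2327 − (0.0883)·2.109008 − (0.2483/3.9029)·1.856856 = -0.071657
denominator = 1 − 2.109008 = -1.109008
p = -0.071657 / -1.109008 = 0.0646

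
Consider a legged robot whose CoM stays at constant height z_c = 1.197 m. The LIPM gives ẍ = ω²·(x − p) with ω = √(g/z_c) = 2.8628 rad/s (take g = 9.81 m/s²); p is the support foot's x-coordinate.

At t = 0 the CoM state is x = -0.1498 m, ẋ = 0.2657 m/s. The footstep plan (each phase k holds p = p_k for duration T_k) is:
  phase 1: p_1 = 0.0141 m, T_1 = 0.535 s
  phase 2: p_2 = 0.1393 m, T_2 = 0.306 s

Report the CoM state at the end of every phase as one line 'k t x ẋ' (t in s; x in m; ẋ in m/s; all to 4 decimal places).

phase 1: p=0.0141, T=0.535, ωT=1.531598, cosh=2.420876, sinh=2.204686; start (x,ẋ)=(-0.149800, 0.265700) → end (x,ẋ)=(-0.178062, -0.391240)
phase 2: p=0.1393, T=0.306, ωT=0.876017, cosh=1.408877, sinh=0.992439; start (x,ẋ)=(-0.178062, -0.391240) → end (x,ẋ)=(-0.443454, -1.452884)

1 0.5350 -0.1781 -0.3912
2 0.8410 -0.4435 -1.4529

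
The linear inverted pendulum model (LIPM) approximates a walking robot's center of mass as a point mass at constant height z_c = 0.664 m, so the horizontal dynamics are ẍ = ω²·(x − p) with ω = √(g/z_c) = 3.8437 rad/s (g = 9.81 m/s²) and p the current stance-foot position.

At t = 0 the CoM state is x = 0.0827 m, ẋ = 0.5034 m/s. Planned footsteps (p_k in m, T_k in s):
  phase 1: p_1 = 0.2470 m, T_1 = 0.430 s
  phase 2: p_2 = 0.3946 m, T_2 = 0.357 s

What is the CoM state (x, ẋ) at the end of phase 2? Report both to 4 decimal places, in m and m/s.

x = -0.2656, ẋ = -2.3385

phase 1: p=0.2470, T=0.430, ωT=1.652791, cosh=2.706524, sinh=2.515009; start (x,ẋ)=(0.082700, 0.503400) → end (x,ẋ)=(0.131703, -0.225814)
phase 2: p=0.3946, T=0.357, ωT=1.372201, cosh=2.098785, sinh=1.845237; start (x,ẋ)=(0.131703, -0.225814) → end (x,ẋ)=(-0.265571, -2.338544)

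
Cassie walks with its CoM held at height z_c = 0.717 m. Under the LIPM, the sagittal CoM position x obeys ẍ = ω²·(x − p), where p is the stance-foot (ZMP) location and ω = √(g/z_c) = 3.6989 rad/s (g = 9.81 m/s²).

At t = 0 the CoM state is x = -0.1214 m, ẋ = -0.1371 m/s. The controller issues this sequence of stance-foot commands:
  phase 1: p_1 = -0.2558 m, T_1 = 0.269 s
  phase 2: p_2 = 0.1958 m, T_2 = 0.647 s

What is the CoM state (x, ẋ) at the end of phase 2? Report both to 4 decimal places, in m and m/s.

x = -0.8529, ẋ = -3.7479

phase 1: p=-0.2558, T=0.269, ωT=0.995004, cosh=1.537229, sinh=1.167507; start (x,ẋ)=(-0.121400, -0.137100) → end (x,ẋ)=(-0.092470, 0.369651)
phase 2: p=0.1958, T=0.647, ωT=2.393188, cosh=5.519841, sinh=5.428503; start (x,ẋ)=(-0.092470, 0.369651) → end (x,ẋ)=(-0.852906, -3.747903)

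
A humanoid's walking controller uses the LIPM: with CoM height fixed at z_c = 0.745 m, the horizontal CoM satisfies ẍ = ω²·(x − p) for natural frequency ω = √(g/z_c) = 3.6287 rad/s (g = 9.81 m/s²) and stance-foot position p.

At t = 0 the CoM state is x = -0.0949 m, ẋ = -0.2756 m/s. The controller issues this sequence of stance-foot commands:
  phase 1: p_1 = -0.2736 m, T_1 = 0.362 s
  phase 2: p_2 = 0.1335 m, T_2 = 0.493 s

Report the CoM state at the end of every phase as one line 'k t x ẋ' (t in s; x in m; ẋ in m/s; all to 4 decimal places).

1 0.3620 -0.0483 0.5692
2 0.8550 0.0306 -0.1678

phase 1: p=-0.2736, T=0.362, ωT=1.313589, cosh=1.994177, sinh=1.725324; start (x,ẋ)=(-0.094900, -0.275600) → end (x,ẋ)=(-0.048279, 0.569189)
phase 2: p=0.1335, T=0.493, ωT=1.788949, cosh=3.075149, sinh=2.908013; start (x,ẋ)=(-0.048279, 0.569189) → end (x,ẋ)=(0.030646, -0.167848)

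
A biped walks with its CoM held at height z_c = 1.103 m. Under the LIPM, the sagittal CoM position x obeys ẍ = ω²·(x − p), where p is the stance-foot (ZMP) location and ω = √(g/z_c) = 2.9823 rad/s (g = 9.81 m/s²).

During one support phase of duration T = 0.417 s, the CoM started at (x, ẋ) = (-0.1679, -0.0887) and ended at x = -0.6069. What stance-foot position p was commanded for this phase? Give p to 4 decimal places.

ωT = 2.9823·0.417 = 1.243619; cosh(ωT) = 1.878241, sinh(ωT) = 1.589902
x(T) = p + (x₀−p)·cosh(ωT) + (ẋ₀/ω)·sinh(ωT) ⇒ p·(1 − cosh) = x(T) − x₀·cosh − (ẋ₀/ω)·sinh
numerator   = -0.6069 − (-0.1679)·1.878241 − (-0.0887/2.9823)·1.589902 = -0.244256
denominator = 1 − 1.878241 = -0.878241
p = -0.244256 / -0.878241 = 0.2781

p = 0.2781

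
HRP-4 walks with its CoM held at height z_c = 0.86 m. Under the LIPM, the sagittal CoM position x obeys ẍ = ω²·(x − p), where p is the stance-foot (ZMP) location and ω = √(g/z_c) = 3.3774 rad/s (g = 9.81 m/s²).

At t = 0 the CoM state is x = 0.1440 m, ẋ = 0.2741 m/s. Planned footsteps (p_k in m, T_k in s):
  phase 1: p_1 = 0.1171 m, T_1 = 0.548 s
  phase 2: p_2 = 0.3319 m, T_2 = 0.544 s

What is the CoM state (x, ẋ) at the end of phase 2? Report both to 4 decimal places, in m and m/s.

phase 1: p=0.1171, T=0.548, ωT=1.850815, cosh=3.261058, sinh=3.103949; start (x,ẋ)=(0.144000, 0.274100) → end (x,ẋ)=(0.456730, 1.175856)
phase 2: p=0.3319, T=0.544, ωT=1.837306, cosh=3.219421, sinh=3.060175; start (x,ẋ)=(0.456730, 1.175856) → end (x,ẋ)=(1.799193, 5.075747)

x = 1.7992, ẋ = 5.0757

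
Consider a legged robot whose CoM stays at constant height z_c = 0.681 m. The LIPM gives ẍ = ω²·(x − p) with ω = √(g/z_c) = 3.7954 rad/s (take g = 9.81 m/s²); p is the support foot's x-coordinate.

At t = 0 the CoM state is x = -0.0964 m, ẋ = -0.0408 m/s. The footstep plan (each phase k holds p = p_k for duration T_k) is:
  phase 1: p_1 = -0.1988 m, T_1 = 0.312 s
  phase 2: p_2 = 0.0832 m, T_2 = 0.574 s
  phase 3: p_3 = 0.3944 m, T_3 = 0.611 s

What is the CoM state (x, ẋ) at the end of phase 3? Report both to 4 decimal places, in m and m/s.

phase 1: p=-0.1988, T=0.312, ωT=1.184165, cosh=1.786979, sinh=1.480977; start (x,ẋ)=(-0.096400, -0.040800) → end (x,ẋ)=(-0.031734, 0.502672)
phase 2: p=0.0832, T=0.574, ωT=2.178560, cosh=4.473389, sinh=4.360184; start (x,ẋ)=(-0.031734, 0.502672) → end (x,ẋ)=(0.146530, 0.346649)
phase 3: p=0.3944, T=0.611, ωT=2.318989, cosh=5.131884, sinh=5.033512; start (x,ẋ)=(0.146530, 0.346649) → end (x,ẋ)=(-0.417909, -2.956391)

x = -0.4179, ẋ = -2.9564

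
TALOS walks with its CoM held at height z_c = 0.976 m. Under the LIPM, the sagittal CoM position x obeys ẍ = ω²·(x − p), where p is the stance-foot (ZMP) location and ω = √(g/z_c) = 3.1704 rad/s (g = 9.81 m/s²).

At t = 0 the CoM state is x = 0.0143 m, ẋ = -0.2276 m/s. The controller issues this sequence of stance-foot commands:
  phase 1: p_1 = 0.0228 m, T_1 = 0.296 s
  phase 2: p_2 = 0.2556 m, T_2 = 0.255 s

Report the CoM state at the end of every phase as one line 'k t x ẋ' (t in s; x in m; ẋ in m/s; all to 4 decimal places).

1 0.2960 -0.0674 -0.3646
2 0.5510 -0.2823 -1.4115

phase 1: p=0.0228, T=0.296, ωT=0.938438, cosh=1.473613, sinh=1.082374; start (x,ẋ)=(0.014300, -0.227600) → end (x,ẋ)=(-0.067428, -0.364562)
phase 2: p=0.2556, T=0.255, ωT=0.808452, cosh=1.344989, sinh=0.899442; start (x,ẋ)=(-0.067428, -0.364562) → end (x,ẋ)=(-0.282296, -1.411477)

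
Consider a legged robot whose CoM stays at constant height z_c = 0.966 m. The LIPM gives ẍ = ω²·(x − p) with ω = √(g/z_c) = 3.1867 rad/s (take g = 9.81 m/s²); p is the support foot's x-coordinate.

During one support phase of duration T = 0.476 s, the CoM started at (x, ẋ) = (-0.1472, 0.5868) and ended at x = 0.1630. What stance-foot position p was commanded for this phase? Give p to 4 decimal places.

ωT = 3.1867·0.476 = 1.516869; cosh(ωT) = 2.388665, sinh(ωT) = 2.169268
x(T) = p + (x₀−p)·cosh(ωT) + (ẋ₀/ω)·sinh(ωT) ⇒ p·(1 − cosh) = x(T) − x₀·cosh − (ẋ₀/ω)·sinh
numerator   = 0.1630 − (-0.1472)·2.388665 − (0.5868/3.1867)·2.169268 = 0.115162
denominator = 1 − 2.388665 = -1.388665
p = 0.115162 / -1.388665 = -0.0829

p = -0.0829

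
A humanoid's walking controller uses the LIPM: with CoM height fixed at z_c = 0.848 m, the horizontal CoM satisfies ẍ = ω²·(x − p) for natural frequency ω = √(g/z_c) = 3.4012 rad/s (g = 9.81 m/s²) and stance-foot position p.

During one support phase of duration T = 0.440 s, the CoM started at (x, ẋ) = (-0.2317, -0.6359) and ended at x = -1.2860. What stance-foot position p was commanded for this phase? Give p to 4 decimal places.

p = 0.2573

ωT = 3.4012·0.440 = 1.496528; cosh(ωT) = 2.345031, sinh(ωT) = 2.121125
x(T) = p + (x₀−p)·cosh(ωT) + (ẋ₀/ω)·sinh(ωT) ⇒ p·(1 − cosh) = x(T) − x₀·cosh − (ẋ₀/ω)·sinh
numerator   = -1.2860 − (-0.2317)·2.345031 − (-0.6359/3.4012)·2.121125 = -0.346084
denominator = 1 − 2.345031 = -1.345031
p = -0.346084 / -1.345031 = 0.2573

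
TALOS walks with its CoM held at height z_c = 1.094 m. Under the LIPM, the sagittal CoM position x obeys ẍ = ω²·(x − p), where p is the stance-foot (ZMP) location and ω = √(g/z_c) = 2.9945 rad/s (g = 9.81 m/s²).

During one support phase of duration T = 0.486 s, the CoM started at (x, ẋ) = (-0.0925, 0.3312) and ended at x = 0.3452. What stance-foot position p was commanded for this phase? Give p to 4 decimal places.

p = -0.2621

ωT = 2.9945·0.486 = 1.455327; cosh(ωT) = 2.259604, sinh(ωT) = 2.026280
x(T) = p + (x₀−p)·cosh(ωT) + (ẋ₀/ω)·sinh(ωT) ⇒ p·(1 − cosh) = x(T) − x₀·cosh − (ẋ₀/ω)·sinh
numerator   = 0.3452 − (-0.0925)·2.259604 − (0.3312/2.9945)·2.026280 = 0.330101
denominator = 1 − 2.259604 = -1.259604
p = 0.330101 / -1.259604 = -0.2621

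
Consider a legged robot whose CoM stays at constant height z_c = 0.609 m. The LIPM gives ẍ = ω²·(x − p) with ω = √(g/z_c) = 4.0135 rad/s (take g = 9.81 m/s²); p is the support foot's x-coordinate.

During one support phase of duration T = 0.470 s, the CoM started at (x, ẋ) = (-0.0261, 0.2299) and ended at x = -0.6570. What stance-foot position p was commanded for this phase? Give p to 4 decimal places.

p = 0.3175

ωT = 4.0135·0.470 = 1.886345; cosh(ωT) = 3.373422, sinh(ωT) = 3.221797
x(T) = p + (x₀−p)·cosh(ωT) + (ẋ₀/ω)·sinh(ωT) ⇒ p·(1 − cosh) = x(T) − x₀·cosh − (ẋ₀/ω)·sinh
numerator   = -0.6570 − (-0.0261)·3.373422 − (0.2299/4.0135)·3.221797 = -0.753504
denominator = 1 − 3.373422 = -2.373422
p = -0.753504 / -2.373422 = 0.3175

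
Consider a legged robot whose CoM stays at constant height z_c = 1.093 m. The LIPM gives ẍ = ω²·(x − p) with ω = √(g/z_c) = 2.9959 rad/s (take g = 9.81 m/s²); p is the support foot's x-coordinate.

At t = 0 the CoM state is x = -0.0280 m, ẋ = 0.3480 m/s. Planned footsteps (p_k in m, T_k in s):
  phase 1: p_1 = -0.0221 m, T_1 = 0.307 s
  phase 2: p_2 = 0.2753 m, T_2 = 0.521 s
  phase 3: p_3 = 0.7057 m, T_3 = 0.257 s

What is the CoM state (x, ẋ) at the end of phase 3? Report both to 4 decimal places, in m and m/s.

x = 0.0175, ẋ = -1.3639

phase 1: p=-0.0221, T=0.307, ωT=0.919741, cosh=1.453632, sinh=1.055010; start (x,ẋ)=(-0.028000, 0.348000) → end (x,ẋ)=(0.091872, 0.487216)
phase 2: p=0.2753, T=0.521, ωT=1.560864, cosh=2.486444, sinh=2.276490; start (x,ẋ)=(0.091872, 0.487216) → end (x,ẋ)=(0.189437, -0.039568)
phase 3: p=0.7057, T=0.257, ωT=0.769946, cosh=1.311344, sinh=0.848306; start (x,ẋ)=(0.189437, -0.039568) → end (x,ẋ)=(0.017497, -1.363940)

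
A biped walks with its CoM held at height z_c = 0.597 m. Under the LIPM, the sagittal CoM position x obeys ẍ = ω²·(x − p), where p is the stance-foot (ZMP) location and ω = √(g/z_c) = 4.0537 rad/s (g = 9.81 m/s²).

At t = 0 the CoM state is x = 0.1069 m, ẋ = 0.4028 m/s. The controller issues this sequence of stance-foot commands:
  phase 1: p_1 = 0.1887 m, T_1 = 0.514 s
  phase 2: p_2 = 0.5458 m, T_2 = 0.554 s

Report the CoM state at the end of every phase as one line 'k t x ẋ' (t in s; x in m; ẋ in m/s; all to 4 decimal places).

1 0.5140 0.2480 0.3317
2 1.0680 -0.4946 -4.0544

phase 1: p=0.1887, T=0.514, ωT=2.083602, cosh=4.078916, sinh=3.954435; start (x,ẋ)=(0.106900, 0.402800) → end (x,ẋ)=(0.247981, 0.331726)
phase 2: p=0.5458, T=0.554, ωT=2.245750, cosh=4.776672, sinh=4.670824; start (x,ẋ)=(0.247981, 0.331726) → end (x,ẋ)=(-0.494556, -4.054393)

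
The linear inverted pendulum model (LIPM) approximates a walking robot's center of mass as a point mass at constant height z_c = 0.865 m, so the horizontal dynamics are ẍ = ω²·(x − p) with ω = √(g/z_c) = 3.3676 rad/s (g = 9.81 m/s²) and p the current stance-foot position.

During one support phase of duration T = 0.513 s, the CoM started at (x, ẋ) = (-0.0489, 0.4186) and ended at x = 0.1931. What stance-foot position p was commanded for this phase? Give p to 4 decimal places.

ωT = 3.3676·0.513 = 1.727579; cosh(ωT) = 2.902364, sinh(ωT) = 2.724650
x(T) = p + (x₀−p)·cosh(ωT) + (ẋ₀/ω)·sinh(ωT) ⇒ p·(1 − cosh) = x(T) − x₀·cosh − (ẋ₀/ω)·sinh
numerator   = 0.1931 − (-0.0489)·2.902364 − (0.4186/3.3676)·2.724650 = -0.003654
denominator = 1 − 2.902364 = -1.902364
p = -0.003654 / -1.902364 = 0.0019

p = 0.0019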